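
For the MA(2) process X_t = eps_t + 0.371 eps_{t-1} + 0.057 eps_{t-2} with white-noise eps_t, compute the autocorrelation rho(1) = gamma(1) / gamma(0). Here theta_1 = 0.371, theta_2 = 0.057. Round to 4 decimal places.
\rho(1) = 0.3437

For an MA(q) process with theta_0 = 1, the autocovariance is
  gamma(k) = sigma^2 * sum_{i=0..q-k} theta_i * theta_{i+k},
and rho(k) = gamma(k) / gamma(0). Sigma^2 cancels.
  numerator   = (1)*(0.371) + (0.371)*(0.057) = 0.392147.
  denominator = (1)^2 + (0.371)^2 + (0.057)^2 = 1.14089.
  rho(1) = 0.392147 / 1.14089 = 0.3437.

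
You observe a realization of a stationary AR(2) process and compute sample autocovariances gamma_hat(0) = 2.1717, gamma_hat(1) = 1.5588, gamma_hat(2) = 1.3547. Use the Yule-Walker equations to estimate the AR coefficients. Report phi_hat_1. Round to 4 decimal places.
\hat\phi_{1} = 0.5570

The Yule-Walker equations for an AR(p) process read, in matrix form,
  Gamma_p phi = r_p,   with   (Gamma_p)_{ij} = gamma(|i - j|),
                       (r_p)_i = gamma(i),   i,j = 1..p.
Substitute the sample gammas (Toeplitz matrix and right-hand side of size 2):
  Gamma_p = [[2.1717, 1.5588], [1.5588, 2.1717]]
  r_p     = [1.5588, 1.3547]
Written out:
  2.1717 phi_1 + 1.5588 phi_2 = 1.5588
  1.5588 phi_1 + 2.1717 phi_2 = 1.3547
Solve by Cramer's rule:
  det = gamma(0)^2 - gamma(1)^2 = (2.1717)^2 - (1.5588)^2 = 4.71628089 - 2.42985744 = 2.28642345
  phi_hat_1 = [gamma(1) gamma(0) - gamma(1) gamma(2)] / det = [(1.5588)(2.1717) - (1.5588)(1.3547)] / 2.28642345 = 1.2735396 / 2.28642345 = 0.557
  phi_hat_2 = [gamma(0) gamma(2) - gamma(1)^2] / det = [(2.1717)(1.3547) - (1.5588)^2] / 2.28642345 = 0.51214455 / 2.28642345 = 0.224
So phi_hat = [0.5570, 0.2240].
Therefore phi_hat_1 = 0.5570.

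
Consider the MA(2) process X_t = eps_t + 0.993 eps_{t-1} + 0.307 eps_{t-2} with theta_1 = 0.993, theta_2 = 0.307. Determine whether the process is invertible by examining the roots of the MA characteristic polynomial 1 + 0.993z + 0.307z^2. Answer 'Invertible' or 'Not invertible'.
\text{Invertible}

The MA(q) characteristic polynomial is P(z) = 1 + 0.993z + 0.307z^2.
Invertibility requires all roots to lie outside the unit circle, i.e. |z| > 1 for every root.
Set 1 + (0.993) z + (0.307) z^2 = 0, i.e. a z^2 + b z + c = 0 with a = 0.307, b = 0.993, c = 1.
Discriminant D = b^2 - 4ac = (0.993)^2 - 4*(0.307)*1 = 0.986049 - (1.228) = -0.241951.
D < 0, so the roots are the complex-conjugate pair z = (-b +/- i sqrt(-D)) / (2a) = -1.6173 +/- 0.8011i.
For a conjugate pair |z|^2 = z * conj(z) = (product of roots) = c/a = 1/(0.307) = 3.257329, so |z| = sqrt(3.257329) = 1.8048 for both roots.
Moduli of all roots: 1.8048, 1.8048.
All moduli strictly greater than 1? Yes.
Verdict: Invertible.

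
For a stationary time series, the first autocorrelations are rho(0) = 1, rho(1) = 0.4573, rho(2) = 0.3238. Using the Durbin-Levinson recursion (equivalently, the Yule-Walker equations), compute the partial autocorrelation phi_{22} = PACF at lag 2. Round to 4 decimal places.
\phi_{22} = 0.1450

The PACF at lag k is phi_{kk}, the last component of the solution
to the Yule-Walker system G_k phi = r_k where
  (G_k)_{ij} = rho(|i - j|), (r_k)_i = rho(i), i,j = 1..k.
Equivalently, Durbin-Levinson gives phi_{kk} iteratively:
  phi_{11} = rho(1)
  phi_{kk} = [rho(k) - sum_{j=1..k-1} phi_{k-1,j} rho(k-j)]
            / [1 - sum_{j=1..k-1} phi_{k-1,j} rho(j)],
  phi_{k,j} = phi_{k-1,j} - phi_{kk} phi_{k-1,k-j},  j = 1..k-1.
Step k = 1:
  phi_11 = rho(1) = 0.4573.
Step k = 2:
  phi_22 = [rho(2) - phi_11 rho(1)] / [1 - phi_11 rho(1)] = [0.3238 - (0.4573)(0.4573)] / [1 - (0.4573)(0.4573)]
         = 0.11467671 / 0.79087671 = 0.145.
Therefore phi_{22} = 0.1450.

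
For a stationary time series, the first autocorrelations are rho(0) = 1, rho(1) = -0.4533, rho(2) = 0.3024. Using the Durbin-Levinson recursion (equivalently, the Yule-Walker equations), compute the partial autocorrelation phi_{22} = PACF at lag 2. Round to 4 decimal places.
\phi_{22} = 0.1220

The PACF at lag k is phi_{kk}, the last component of the solution
to the Yule-Walker system G_k phi = r_k where
  (G_k)_{ij} = rho(|i - j|), (r_k)_i = rho(i), i,j = 1..k.
Equivalently, Durbin-Levinson gives phi_{kk} iteratively:
  phi_{11} = rho(1)
  phi_{kk} = [rho(k) - sum_{j=1..k-1} phi_{k-1,j} rho(k-j)]
            / [1 - sum_{j=1..k-1} phi_{k-1,j} rho(j)],
  phi_{k,j} = phi_{k-1,j} - phi_{kk} phi_{k-1,k-j},  j = 1..k-1.
Step k = 1:
  phi_11 = rho(1) = -0.4533.
Step k = 2:
  phi_22 = [rho(2) - phi_11 rho(1)] / [1 - phi_11 rho(1)] = [0.3024 - (-0.4533)(-0.4533)] / [1 - (-0.4533)(-0.4533)]
         = 0.09691911 / 0.79451911 = 0.122.
Therefore phi_{22} = 0.1220.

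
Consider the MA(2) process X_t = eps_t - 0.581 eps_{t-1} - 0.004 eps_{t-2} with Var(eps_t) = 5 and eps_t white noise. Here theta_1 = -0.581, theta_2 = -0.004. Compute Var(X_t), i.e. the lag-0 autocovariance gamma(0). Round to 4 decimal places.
\gamma(0) = 6.6879

For an MA(q) process X_t = eps_t + sum_i theta_i eps_{t-i} with
Var(eps_t) = sigma^2, the variance is
  gamma(0) = sigma^2 * (1 + sum_i theta_i^2).
  sum_i theta_i^2 = (-0.581)^2 + (-0.004)^2 = 0.337561 + 0.000016 = 0.337577.
  gamma(0) = 5 * (1 + 0.337577) = 5 * 1.337577 = 6.687885, which rounds to 6.6879.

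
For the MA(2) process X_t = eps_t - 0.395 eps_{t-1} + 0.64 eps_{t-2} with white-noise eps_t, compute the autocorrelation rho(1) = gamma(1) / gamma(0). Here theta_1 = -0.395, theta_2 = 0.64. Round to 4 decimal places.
\rho(1) = -0.4138

For an MA(q) process with theta_0 = 1, the autocovariance is
  gamma(k) = sigma^2 * sum_{i=0..q-k} theta_i * theta_{i+k},
and rho(k) = gamma(k) / gamma(0). Sigma^2 cancels.
  numerator   = (1)*(-0.395) + (-0.395)*(0.64) = -0.6478.
  denominator = (1)^2 + (-0.395)^2 + (0.64)^2 = 1.565625.
  rho(1) = -0.6478 / 1.565625 = -0.4138.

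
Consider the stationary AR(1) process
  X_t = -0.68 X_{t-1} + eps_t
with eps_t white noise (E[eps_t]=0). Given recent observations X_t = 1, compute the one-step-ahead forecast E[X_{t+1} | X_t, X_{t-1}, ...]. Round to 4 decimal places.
E[X_{t+1} \mid \mathcal F_t] = -0.6800

For an AR(p) model X_t = c + sum_i phi_i X_{t-i} + eps_t, the
one-step-ahead conditional mean is
  E[X_{t+1} | X_t, ...] = c + sum_i phi_i X_{t+1-i}.
Substitute known values:
  E[X_{t+1} | ...] = (-0.68) * (1)
                   = -0.6800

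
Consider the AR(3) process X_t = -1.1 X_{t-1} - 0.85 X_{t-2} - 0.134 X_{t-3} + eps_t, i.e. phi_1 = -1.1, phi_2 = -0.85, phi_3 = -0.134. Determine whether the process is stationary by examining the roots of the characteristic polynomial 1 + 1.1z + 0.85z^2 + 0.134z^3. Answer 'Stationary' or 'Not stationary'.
\text{Stationary}

The AR(p) characteristic polynomial is P(z) = 1 + 1.1z + 0.85z^2 + 0.134z^3.
Stationarity requires all roots to lie outside the unit circle, i.e. |z| > 1 for every root.
Degree 3: look for a simple real root z0 first, then factor out (1 - z/z0) and solve the remaining quadratic.
Testing z0 = -5: P(-5) = 1 + (1.1)(-5) + (0.85)(-5)^2 + (0.134)(-5)^3
  = 1 + (-5.5) + (21.25) + (-16.75) = 0.  So z_0 = -5 is a root, |z_0| = 5.
Divide out the factor (1 + 0.2 z) = (1 - z/z0) (since 1/z0 = -0.2):
  P(z) = (1 + 0.2 z)(1 + (0.9) z + (0.67) z^2)
  [check: z-coef 0.9 - (-0.2) = 1.1; z^2-coef 0.67 - (-0.2)(0.9) = 0.85; z^3-coef -(-0.2)(0.67) = 0.134.]
Remaining roots from the quadratic factor 1 + (0.9) z + (0.67) z^2:
  Set 1 + (0.9) z + (0.67) z^2 = 0, i.e. a z^2 + b z + c = 0 with a = 0.67, b = 0.9, c = 1.
  Discriminant D = b^2 - 4ac = (0.9)^2 - 4*(0.67)*1 = 0.81 - (2.68) = -1.87.
  D < 0, so the roots are the complex-conjugate pair z = (-b +/- i sqrt(-D)) / (2a) = -0.6716 +/- 1.0205i.
  For a conjugate pair |z|^2 = z * conj(z) = (product of roots) = c/a = 1/(0.67) = 1.492537, so |z| = sqrt(1.492537) = 1.2217 for both roots.
Moduli of all roots: 5.0000, 1.2217, 1.2217.
All moduli strictly greater than 1? Yes.
Verdict: Stationary.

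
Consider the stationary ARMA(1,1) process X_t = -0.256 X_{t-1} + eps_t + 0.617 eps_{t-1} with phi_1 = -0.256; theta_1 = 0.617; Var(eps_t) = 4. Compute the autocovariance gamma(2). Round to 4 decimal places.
\gamma(2) = -0.3331

Multiply the model equation by X_{t-k} and take expectations. With theta_0 = psi_0 = 1 and psi_j the MA(infinity) weights, this gives
  gamma(k) - sum_i phi_i gamma(k-i) = c_k,
  c_k = sigma^2 * sum_{j=k..q} theta_j psi_{j-k}   (c_k = 0 for k > q),
using gamma(-m) = gamma(m).
psi-weights needed (psi_j = theta_j + sum_i phi_i psi_{j-i}):
  psi_1 = theta_1 + phi_1 = 0.617 + (-0.256) = 0.361
Right-hand sides:
  c_0 = sigma^2 (1 + theta_1 psi_1) = 4 * (1 + (0.617)(0.361)) = 4 * 1.222737 = 4.890948
  c_1 = sigma^2 theta_1 = 4 * (0.617) = 2.468
  c_2 = 0
Equations for k = 0 and k = 1 (AR order 1):
  gamma(0) = phi_1 gamma(1) + c_0
  gamma(1) = phi_1 gamma(0) + c_1
Substituting the second into the first: gamma(0) (1 - phi_1^2) = c_0 + phi_1 c_1, so
  gamma(0) = (c_0 + phi_1 c_1) / (1 - phi_1^2) = (4.890948 + (-0.256)(2.468)) / (1 - (-0.256)^2) = 4.25914 / 0.934464 = 4.557843.
  gamma(1) = phi_1 gamma(0) + c_1 = (-0.256)(4.557843) + (2.468) = 1.301192.
For k = 2 (> q): gamma(2) = phi_1 gamma(1) = (-0.256)(1.301192) = -0.333105.
Therefore gamma(2) = -0.3331 (to 4 decimal places).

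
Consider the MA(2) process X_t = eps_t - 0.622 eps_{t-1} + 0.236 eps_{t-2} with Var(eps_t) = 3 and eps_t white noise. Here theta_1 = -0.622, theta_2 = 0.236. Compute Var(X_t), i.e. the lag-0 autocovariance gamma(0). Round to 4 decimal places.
\gamma(0) = 4.3277

For an MA(q) process X_t = eps_t + sum_i theta_i eps_{t-i} with
Var(eps_t) = sigma^2, the variance is
  gamma(0) = sigma^2 * (1 + sum_i theta_i^2).
  sum_i theta_i^2 = (-0.622)^2 + (0.236)^2 = 0.386884 + 0.055696 = 0.44258.
  gamma(0) = 3 * (1 + 0.44258) = 3 * 1.44258 = 4.32774, which rounds to 4.3277.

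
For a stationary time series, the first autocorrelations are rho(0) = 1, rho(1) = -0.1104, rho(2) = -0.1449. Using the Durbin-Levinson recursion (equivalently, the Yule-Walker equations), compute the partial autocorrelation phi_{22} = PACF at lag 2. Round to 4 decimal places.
\phi_{22} = -0.1590

The PACF at lag k is phi_{kk}, the last component of the solution
to the Yule-Walker system G_k phi = r_k where
  (G_k)_{ij} = rho(|i - j|), (r_k)_i = rho(i), i,j = 1..k.
Equivalently, Durbin-Levinson gives phi_{kk} iteratively:
  phi_{11} = rho(1)
  phi_{kk} = [rho(k) - sum_{j=1..k-1} phi_{k-1,j} rho(k-j)]
            / [1 - sum_{j=1..k-1} phi_{k-1,j} rho(j)],
  phi_{k,j} = phi_{k-1,j} - phi_{kk} phi_{k-1,k-j},  j = 1..k-1.
Step k = 1:
  phi_11 = rho(1) = -0.1104.
Step k = 2:
  phi_22 = [rho(2) - phi_11 rho(1)] / [1 - phi_11 rho(1)] = [-0.1449 - (-0.1104)(-0.1104)] / [1 - (-0.1104)(-0.1104)]
         = -0.15708816 / 0.98781184 = -0.159.
Therefore phi_{22} = -0.1590.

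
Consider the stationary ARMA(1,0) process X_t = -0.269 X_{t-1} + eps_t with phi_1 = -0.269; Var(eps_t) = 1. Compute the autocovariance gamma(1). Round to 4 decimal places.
\gamma(1) = -0.2900

Multiply the model equation by X_{t-k} and take expectations. With theta_0 = psi_0 = 1 and psi_j the MA(infinity) weights, this gives
  gamma(k) - sum_i phi_i gamma(k-i) = c_k,
  c_k = sigma^2 * sum_{j=k..q} theta_j psi_{j-k}   (c_k = 0 for k > q),
using gamma(-m) = gamma(m).
Pure AR (q = 0): c_0 = sigma^2 = 1, c_k = 0 for k >= 1.
Equations for k = 0 and k = 1 (AR order 1):
  gamma(0) = phi_1 gamma(1) + c_0
  gamma(1) = phi_1 gamma(0) + c_1
Substituting the second into the first: gamma(0) (1 - phi_1^2) = c_0 + phi_1 c_1, so
  gamma(0) = c_0 / (1 - phi_1^2) = 1 / (1 - (-0.269)^2) = 1 / 0.927639 = 1.078006.
  gamma(1) = phi_1 gamma(0) = (-0.269)(1.078006) = -0.289983.
Therefore gamma(1) = -0.2900 (to 4 decimal places).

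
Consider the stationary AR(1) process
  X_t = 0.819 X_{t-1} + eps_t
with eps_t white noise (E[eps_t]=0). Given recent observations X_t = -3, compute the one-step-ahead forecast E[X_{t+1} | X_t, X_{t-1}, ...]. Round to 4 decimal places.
E[X_{t+1} \mid \mathcal F_t] = -2.4570

For an AR(p) model X_t = c + sum_i phi_i X_{t-i} + eps_t, the
one-step-ahead conditional mean is
  E[X_{t+1} | X_t, ...] = c + sum_i phi_i X_{t+1-i}.
Substitute known values:
  E[X_{t+1} | ...] = (0.819) * (-3)
                   = -2.4570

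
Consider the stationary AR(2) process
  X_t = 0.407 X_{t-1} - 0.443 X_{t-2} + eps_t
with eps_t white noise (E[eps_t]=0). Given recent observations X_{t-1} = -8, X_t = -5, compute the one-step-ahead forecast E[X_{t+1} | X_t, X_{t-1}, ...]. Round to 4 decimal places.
E[X_{t+1} \mid \mathcal F_t] = 1.5090

For an AR(p) model X_t = c + sum_i phi_i X_{t-i} + eps_t, the
one-step-ahead conditional mean is
  E[X_{t+1} | X_t, ...] = c + sum_i phi_i X_{t+1-i}.
Substitute known values:
  E[X_{t+1} | ...] = (0.407) * (-5) + (-0.443) * (-8)
                   = 1.5090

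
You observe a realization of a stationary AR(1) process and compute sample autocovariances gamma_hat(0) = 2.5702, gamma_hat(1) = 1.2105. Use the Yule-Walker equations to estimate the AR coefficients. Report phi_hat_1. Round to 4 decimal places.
\hat\phi_{1} = 0.4710

The Yule-Walker equations for an AR(p) process read, in matrix form,
  Gamma_p phi = r_p,   with   (Gamma_p)_{ij} = gamma(|i - j|),
                       (r_p)_i = gamma(i),   i,j = 1..p.
Substitute the sample gammas (Toeplitz matrix and right-hand side of size 1):
  Gamma_p = [[2.5702]]
  r_p     = [1.2105]
With p = 1 this is the single equation gamma(0) phi_1 = gamma(1):
  phi_hat_1 = gamma(1) / gamma(0) = 1.2105 / 2.5702 = 0.4710.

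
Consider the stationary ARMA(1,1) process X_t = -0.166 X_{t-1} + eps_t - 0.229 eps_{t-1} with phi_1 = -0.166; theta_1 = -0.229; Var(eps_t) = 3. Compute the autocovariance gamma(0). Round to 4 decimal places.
\gamma(0) = 3.4813

Multiply the model equation by X_{t-k} and take expectations. With theta_0 = psi_0 = 1 and psi_j the MA(infinity) weights, this gives
  gamma(k) - sum_i phi_i gamma(k-i) = c_k,
  c_k = sigma^2 * sum_{j=k..q} theta_j psi_{j-k}   (c_k = 0 for k > q),
using gamma(-m) = gamma(m).
psi-weights needed (psi_j = theta_j + sum_i phi_i psi_{j-i}):
  psi_1 = theta_1 + phi_1 = -0.229 + (-0.166) = -0.395
Right-hand sides:
  c_0 = sigma^2 (1 + theta_1 psi_1) = 3 * (1 + (-0.229)(-0.395)) = 3 * 1.090455 = 3.271365
  c_1 = sigma^2 theta_1 = 3 * (-0.229) = -0.687
  c_2 = 0
Equations for k = 0 and k = 1 (AR order 1):
  gamma(0) = phi_1 gamma(1) + c_0
  gamma(1) = phi_1 gamma(0) + c_1
Substituting the second into the first: gamma(0) (1 - phi_1^2) = c_0 + phi_1 c_1, so
  gamma(0) = (c_0 + phi_1 c_1) / (1 - phi_1^2) = (3.271365 + (-0.166)(-0.687)) / (1 - (-0.166)^2) = 3.385407 / 0.972444 = 3.481339.
Therefore gamma(0) = 3.4813 (to 4 decimal places).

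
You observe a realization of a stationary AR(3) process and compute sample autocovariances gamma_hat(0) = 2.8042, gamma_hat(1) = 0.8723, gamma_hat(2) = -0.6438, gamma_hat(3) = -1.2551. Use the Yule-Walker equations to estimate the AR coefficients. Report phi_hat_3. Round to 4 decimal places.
\hat\phi_{3} = -0.3030

The Yule-Walker equations for an AR(p) process read, in matrix form,
  Gamma_p phi = r_p,   with   (Gamma_p)_{ij} = gamma(|i - j|),
                       (r_p)_i = gamma(i),   i,j = 1..p.
Substitute the sample gammas (Toeplitz matrix and right-hand side of size 3):
  Gamma_p = [[2.8042, 0.8723, -0.6438], [0.8723, 2.8042, 0.8723], [-0.6438, 0.8723, 2.8042]]
  r_p     = [0.8723, -0.6438, -1.2551]
Written out (R1..R3):
  (R1) 2.8042 phi_1 + 0.8723 phi_2 - 0.6438 phi_3 = 0.8723
  (R2) 0.8723 phi_1 + 2.8042 phi_2 + 0.8723 phi_3 = -0.6438
  (R3) -0.6438 phi_1 + 0.8723 phi_2 + 2.8042 phi_3 = -1.2551
Gaussian elimination:
  R2 <- R2 - (0.8723/2.8042) R1 = R2 - (0.311069) R1:  2.532854 phi_2 + 1.072566 phi_3 = -0.915146
  R3 <- R3 - (-0.6438/2.8042) R1 = R3 - (-0.229584) R1:  1.072566 phi_2 + 2.656394 phi_3 = -1.054834
  R3 <- R3 - (1.072566/2.532854) R2 = R3 - (0.423461) R2:  2.202203 phi_3 = -0.667305
Back-substitution:
  phi_hat_3 = -0.667305 / 2.202203 = -0.303017
  phi_hat_2 = (-0.915146 - (1.072566)(-0.303017)) / 2.532854 = -0.232994
  phi_hat_1 = (0.8723 - (0.8723)(-0.232994) - (-0.6438)(-0.303017)) / 2.8042 = 0.313978
So phi_hat = [0.3140, -0.2330, -0.3030].
Therefore phi_hat_3 = -0.3030.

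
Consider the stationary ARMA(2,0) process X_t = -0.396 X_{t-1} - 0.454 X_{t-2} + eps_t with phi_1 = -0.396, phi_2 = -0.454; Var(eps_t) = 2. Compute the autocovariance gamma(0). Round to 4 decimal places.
\gamma(0) = 2.7211

Multiply the model equation by X_{t-k} and take expectations. With theta_0 = psi_0 = 1 and psi_j the MA(infinity) weights, this gives
  gamma(k) - sum_i phi_i gamma(k-i) = c_k,
  c_k = sigma^2 * sum_{j=k..q} theta_j psi_{j-k}   (c_k = 0 for k > q),
using gamma(-m) = gamma(m).
Pure AR (q = 0): c_0 = sigma^2 = 2, c_k = 0 for k >= 1.
Equations for k = 0, 1, 2 (AR order 2, c_2 = 0):
  (E0) gamma(0) = phi_1 gamma(1) + phi_2 gamma(2) + c_0
  (E1) gamma(1) = phi_1 gamma(0) + phi_2 gamma(1) + c_1
  (E2) gamma(2) = phi_1 gamma(1) + phi_2 gamma(0)
From (E1): gamma(1) = A gamma(0) + B with
  A = phi_1 / (1 - phi_2) = -0.396 / 1.454 = -0.272352,   B = c_1 / (1 - phi_2) = 0 / 1.454 = 0.
Insert (E2) into (E0): gamma(0) (1 - phi_2^2) = phi_1 (1 + phi_2) gamma(1) + c_0.
  phi_1 (1 + phi_2) = (-0.396)(0.546) = -0.216216,   1 - phi_2^2 = 0.793884.
Replace gamma(1) by A gamma(0) + B and collect gamma(0):
  gamma(0) [0.793884 - (-0.216216)(-0.272352)] = c_0 = 2
  gamma(0) * 0.734997 = 2
  gamma(0) = 2 / 0.734997 = 2.721099.
Therefore gamma(0) = 2.7211 (to 4 decimal places).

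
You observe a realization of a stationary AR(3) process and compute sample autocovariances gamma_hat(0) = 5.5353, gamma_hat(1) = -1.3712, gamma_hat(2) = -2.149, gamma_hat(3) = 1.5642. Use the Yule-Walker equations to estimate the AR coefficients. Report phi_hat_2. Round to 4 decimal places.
\hat\phi_{2} = -0.4680

The Yule-Walker equations for an AR(p) process read, in matrix form,
  Gamma_p phi = r_p,   with   (Gamma_p)_{ij} = gamma(|i - j|),
                       (r_p)_i = gamma(i),   i,j = 1..p.
Substitute the sample gammas (Toeplitz matrix and right-hand side of size 3):
  Gamma_p = [[5.5353, -1.3712, -2.149], [-1.3712, 5.5353, -1.3712], [-2.149, -1.3712, 5.5353]]
  r_p     = [-1.3712, -2.149, 1.5642]
Written out (R1..R3):
  (R1) 5.5353 phi_1 - 1.3712 phi_2 - 2.149 phi_3 = -1.3712
  (R2) -1.3712 phi_1 + 5.5353 phi_2 - 1.3712 phi_3 = -2.149
  (R3) -2.149 phi_1 - 1.3712 phi_2 + 5.5353 phi_3 = 1.5642
Gaussian elimination:
  R2 <- R2 - (-1.3712/5.5353) R1 = R2 - (-0.247719) R1:  5.195627 phi_2 - 1.903549 phi_3 = -2.488673
  R3 <- R3 - (-2.149/5.5353) R1 = R3 - (-0.388236) R1:  -1.903549 phi_2 + 4.700982 phi_3 = 1.031851
  R3 <- R3 - (-1.903549/5.195627) R2 = R3 - (-0.366375) R2:  4.003569 phi_3 = 0.120064
Back-substitution:
  phi_hat_3 = 0.120064 / 4.003569 = 0.029989
  phi_hat_2 = (-2.488673 - (-1.903549)(0.029989)) / 5.195627 = -0.468006
  phi_hat_1 = (-1.3712 - (-1.3712)(-0.468006) - (-2.149)(0.029989)) / 5.5353 = -0.35201
So phi_hat = [-0.3520, -0.4680, 0.0300].
Therefore phi_hat_2 = -0.4680.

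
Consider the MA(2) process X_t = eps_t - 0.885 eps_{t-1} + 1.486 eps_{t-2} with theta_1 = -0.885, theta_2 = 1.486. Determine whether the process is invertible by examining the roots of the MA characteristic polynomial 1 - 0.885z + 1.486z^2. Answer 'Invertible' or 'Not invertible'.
\text{Not invertible}

The MA(q) characteristic polynomial is P(z) = 1 - 0.885z + 1.486z^2.
Invertibility requires all roots to lie outside the unit circle, i.e. |z| > 1 for every root.
Set 1 + (-0.885) z + (1.486) z^2 = 0, i.e. a z^2 + b z + c = 0 with a = 1.486, b = -0.885, c = 1.
Discriminant D = b^2 - 4ac = (-0.885)^2 - 4*(1.486)*1 = 0.783225 - (5.944) = -5.160775.
D < 0, so the roots are the complex-conjugate pair z = (-b +/- i sqrt(-D)) / (2a) = 0.2978 +/- 0.7644i.
For a conjugate pair |z|^2 = z * conj(z) = (product of roots) = c/a = 1/(1.486) = 0.672948, so |z| = sqrt(0.672948) = 0.8203 for both roots.
Moduli of all roots: 0.8203, 0.8203.
All moduli strictly greater than 1? No.
Verdict: Not invertible.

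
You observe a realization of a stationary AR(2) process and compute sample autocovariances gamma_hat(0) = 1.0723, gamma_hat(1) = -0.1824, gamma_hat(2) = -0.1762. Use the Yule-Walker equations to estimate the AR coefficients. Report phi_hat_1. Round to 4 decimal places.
\hat\phi_{1} = -0.2040

The Yule-Walker equations for an AR(p) process read, in matrix form,
  Gamma_p phi = r_p,   with   (Gamma_p)_{ij} = gamma(|i - j|),
                       (r_p)_i = gamma(i),   i,j = 1..p.
Substitute the sample gammas (Toeplitz matrix and right-hand side of size 2):
  Gamma_p = [[1.0723, -0.1824], [-0.1824, 1.0723]]
  r_p     = [-0.1824, -0.1762]
Written out:
  1.0723 phi_1 - 0.1824 phi_2 = -0.1824
  -0.1824 phi_1 + 1.0723 phi_2 = -0.1762
Solve by Cramer's rule:
  det = gamma(0)^2 - gamma(1)^2 = (1.0723)^2 - (-0.1824)^2 = 1.14982729 - 0.03326976 = 1.11655753
  phi_hat_1 = [gamma(1) gamma(0) - gamma(1) gamma(2)] / det = [(-0.1824)(1.0723) - (-0.1824)(-0.1762)] / 1.11655753 = -0.2277264 / 1.11655753 = -0.204
  phi_hat_2 = [gamma(0) gamma(2) - gamma(1)^2] / det = [(1.0723)(-0.1762) - (-0.1824)^2] / 1.11655753 = -0.22220902 / 1.11655753 = -0.199
So phi_hat = [-0.2040, -0.1990].
Therefore phi_hat_1 = -0.2040.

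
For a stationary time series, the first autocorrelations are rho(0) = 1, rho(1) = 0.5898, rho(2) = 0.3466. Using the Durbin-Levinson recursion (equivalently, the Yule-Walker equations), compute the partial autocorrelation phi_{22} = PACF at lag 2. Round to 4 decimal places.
\phi_{22} = -0.0019

The PACF at lag k is phi_{kk}, the last component of the solution
to the Yule-Walker system G_k phi = r_k where
  (G_k)_{ij} = rho(|i - j|), (r_k)_i = rho(i), i,j = 1..k.
Equivalently, Durbin-Levinson gives phi_{kk} iteratively:
  phi_{11} = rho(1)
  phi_{kk} = [rho(k) - sum_{j=1..k-1} phi_{k-1,j} rho(k-j)]
            / [1 - sum_{j=1..k-1} phi_{k-1,j} rho(j)],
  phi_{k,j} = phi_{k-1,j} - phi_{kk} phi_{k-1,k-j},  j = 1..k-1.
Step k = 1:
  phi_11 = rho(1) = 0.5898.
Step k = 2:
  phi_22 = [rho(2) - phi_11 rho(1)] / [1 - phi_11 rho(1)] = [0.3466 - (0.5898)(0.5898)] / [1 - (0.5898)(0.5898)]
         = -0.00126404 / 0.65213596 = -0.0019.
Therefore phi_{22} = -0.0019.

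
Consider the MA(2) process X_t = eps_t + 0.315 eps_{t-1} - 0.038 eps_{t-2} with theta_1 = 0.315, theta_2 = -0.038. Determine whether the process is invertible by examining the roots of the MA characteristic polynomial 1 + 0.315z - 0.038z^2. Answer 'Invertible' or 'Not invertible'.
\text{Invertible}

The MA(q) characteristic polynomial is P(z) = 1 + 0.315z - 0.038z^2.
Invertibility requires all roots to lie outside the unit circle, i.e. |z| > 1 for every root.
Set 1 + (0.315) z + (-0.038) z^2 = 0, i.e. a z^2 + b z + c = 0 with a = -0.038, b = 0.315, c = 1.
Discriminant D = b^2 - 4ac = (0.315)^2 - 4*(-0.038)*1 = 0.099225 - (-0.152) = 0.251225.
D >= 0, so the roots are real: z = (-b +/- sqrt(D)) / (2a) = (-0.315 +/- 0.501224) / (-0.076).
  z_1 = (-0.315 + 0.501224) / (-0.076) = -2.4503,   |z_1| = 2.4503.
  z_2 = (-0.315 - 0.501224) / (-0.076) = 10.7398,   |z_2| = 10.7398.
Moduli of all roots: 2.4503, 10.7398.
All moduli strictly greater than 1? Yes.
Verdict: Invertible.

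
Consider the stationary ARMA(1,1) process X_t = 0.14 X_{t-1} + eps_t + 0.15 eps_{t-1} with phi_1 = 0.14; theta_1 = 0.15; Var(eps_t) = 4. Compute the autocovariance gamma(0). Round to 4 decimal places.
\gamma(0) = 4.3431

Multiply the model equation by X_{t-k} and take expectations. With theta_0 = psi_0 = 1 and psi_j the MA(infinity) weights, this gives
  gamma(k) - sum_i phi_i gamma(k-i) = c_k,
  c_k = sigma^2 * sum_{j=k..q} theta_j psi_{j-k}   (c_k = 0 for k > q),
using gamma(-m) = gamma(m).
psi-weights needed (psi_j = theta_j + sum_i phi_i psi_{j-i}):
  psi_1 = theta_1 + phi_1 = 0.15 + (0.14) = 0.29
Right-hand sides:
  c_0 = sigma^2 (1 + theta_1 psi_1) = 4 * (1 + (0.15)(0.29)) = 4 * 1.0435 = 4.174
  c_1 = sigma^2 theta_1 = 4 * (0.15) = 0.6
  c_2 = 0
Equations for k = 0 and k = 1 (AR order 1):
  gamma(0) = phi_1 gamma(1) + c_0
  gamma(1) = phi_1 gamma(0) + c_1
Substituting the second into the first: gamma(0) (1 - phi_1^2) = c_0 + phi_1 c_1, so
  gamma(0) = (c_0 + phi_1 c_1) / (1 - phi_1^2) = (4.174 + (0.14)(0.6)) / (1 - (0.14)^2) = 4.258 / 0.9804 = 4.343125.
Therefore gamma(0) = 4.3431 (to 4 decimal places).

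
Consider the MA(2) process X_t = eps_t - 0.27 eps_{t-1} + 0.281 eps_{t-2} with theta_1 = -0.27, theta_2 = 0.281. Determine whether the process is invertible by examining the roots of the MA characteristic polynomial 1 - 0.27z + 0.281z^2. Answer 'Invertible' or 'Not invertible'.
\text{Invertible}

The MA(q) characteristic polynomial is P(z) = 1 - 0.27z + 0.281z^2.
Invertibility requires all roots to lie outside the unit circle, i.e. |z| > 1 for every root.
Set 1 + (-0.27) z + (0.281) z^2 = 0, i.e. a z^2 + b z + c = 0 with a = 0.281, b = -0.27, c = 1.
Discriminant D = b^2 - 4ac = (-0.27)^2 - 4*(0.281)*1 = 0.0729 - (1.124) = -1.0511.
D < 0, so the roots are the complex-conjugate pair z = (-b +/- i sqrt(-D)) / (2a) = 0.4804 +/- 1.8243i.
For a conjugate pair |z|^2 = z * conj(z) = (product of roots) = c/a = 1/(0.281) = 3.558719, so |z| = sqrt(3.558719) = 1.8865 for both roots.
Moduli of all roots: 1.8865, 1.8865.
All moduli strictly greater than 1? Yes.
Verdict: Invertible.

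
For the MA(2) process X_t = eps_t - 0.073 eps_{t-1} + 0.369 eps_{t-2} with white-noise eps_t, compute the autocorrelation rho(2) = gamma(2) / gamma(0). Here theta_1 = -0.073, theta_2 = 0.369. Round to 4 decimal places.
\rho(2) = 0.3233

For an MA(q) process with theta_0 = 1, the autocovariance is
  gamma(k) = sigma^2 * sum_{i=0..q-k} theta_i * theta_{i+k},
and rho(k) = gamma(k) / gamma(0). Sigma^2 cancels.
  numerator   = (1)*(0.369) = 0.369.
  denominator = (1)^2 + (-0.073)^2 + (0.369)^2 = 1.14149.
  rho(2) = 0.369 / 1.14149 = 0.3233.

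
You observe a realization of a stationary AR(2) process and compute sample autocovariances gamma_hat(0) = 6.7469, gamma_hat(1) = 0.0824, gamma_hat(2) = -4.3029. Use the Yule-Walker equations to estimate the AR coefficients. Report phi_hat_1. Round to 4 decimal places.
\hat\phi_{1} = 0.0200

The Yule-Walker equations for an AR(p) process read, in matrix form,
  Gamma_p phi = r_p,   with   (Gamma_p)_{ij} = gamma(|i - j|),
                       (r_p)_i = gamma(i),   i,j = 1..p.
Substitute the sample gammas (Toeplitz matrix and right-hand side of size 2):
  Gamma_p = [[6.7469, 0.0824], [0.0824, 6.7469]]
  r_p     = [0.0824, -4.3029]
Written out:
  6.7469 phi_1 + 0.0824 phi_2 = 0.0824
  0.0824 phi_1 + 6.7469 phi_2 = -4.3029
Solve by Cramer's rule:
  det = gamma(0)^2 - gamma(1)^2 = (6.7469)^2 - (0.0824)^2 = 45.52065961 - 0.00678976 = 45.51386985
  phi_hat_1 = [gamma(1) gamma(0) - gamma(1) gamma(2)] / det = [(0.0824)(6.7469) - (0.0824)(-4.3029)] / 45.51386985 = 0.91050352 / 45.51386985 = 0.02
  phi_hat_2 = [gamma(0) gamma(2) - gamma(1)^2] / det = [(6.7469)(-4.3029) - (0.0824)^2] / 45.51386985 = -29.03802577 / 45.51386985 = -0.638
So phi_hat = [0.0200, -0.6380].
Therefore phi_hat_1 = 0.0200.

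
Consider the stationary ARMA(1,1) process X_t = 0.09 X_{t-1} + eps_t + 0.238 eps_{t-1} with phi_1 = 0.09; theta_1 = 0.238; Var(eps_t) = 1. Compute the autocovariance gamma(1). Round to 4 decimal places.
\gamma(1) = 0.3378

Multiply the model equation by X_{t-k} and take expectations. With theta_0 = psi_0 = 1 and psi_j the MA(infinity) weights, this gives
  gamma(k) - sum_i phi_i gamma(k-i) = c_k,
  c_k = sigma^2 * sum_{j=k..q} theta_j psi_{j-k}   (c_k = 0 for k > q),
using gamma(-m) = gamma(m).
psi-weights needed (psi_j = theta_j + sum_i phi_i psi_{j-i}):
  psi_1 = theta_1 + phi_1 = 0.238 + (0.09) = 0.328
Right-hand sides:
  c_0 = sigma^2 (1 + theta_1 psi_1) = 1 * (1 + (0.238)(0.328)) = 1 * 1.078064 = 1.078064
  c_1 = sigma^2 theta_1 = 1 * (0.238) = 0.238
  c_2 = 0
Equations for k = 0 and k = 1 (AR order 1):
  gamma(0) = phi_1 gamma(1) + c_0
  gamma(1) = phi_1 gamma(0) + c_1
Substituting the second into the first: gamma(0) (1 - phi_1^2) = c_0 + phi_1 c_1, so
  gamma(0) = (c_0 + phi_1 c_1) / (1 - phi_1^2) = (1.078064 + (0.09)(0.238)) / (1 - (0.09)^2) = 1.099484 / 0.9919 = 1.108463.
  gamma(1) = phi_1 gamma(0) + c_1 = (0.09)(1.108463) + (0.238) = 0.337762.
Therefore gamma(1) = 0.3378 (to 4 decimal places).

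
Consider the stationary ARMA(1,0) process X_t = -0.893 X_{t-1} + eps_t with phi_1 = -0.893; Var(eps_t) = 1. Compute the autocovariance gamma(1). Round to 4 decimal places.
\gamma(1) = -4.4088

Multiply the model equation by X_{t-k} and take expectations. With theta_0 = psi_0 = 1 and psi_j the MA(infinity) weights, this gives
  gamma(k) - sum_i phi_i gamma(k-i) = c_k,
  c_k = sigma^2 * sum_{j=k..q} theta_j psi_{j-k}   (c_k = 0 for k > q),
using gamma(-m) = gamma(m).
Pure AR (q = 0): c_0 = sigma^2 = 1, c_k = 0 for k >= 1.
Equations for k = 0 and k = 1 (AR order 1):
  gamma(0) = phi_1 gamma(1) + c_0
  gamma(1) = phi_1 gamma(0) + c_1
Substituting the second into the first: gamma(0) (1 - phi_1^2) = c_0 + phi_1 c_1, so
  gamma(0) = c_0 / (1 - phi_1^2) = 1 / (1 - (-0.893)^2) = 1 / 0.202551 = 4.937028.
  gamma(1) = phi_1 gamma(0) = (-0.893)(4.937028) = -4.408766.
Therefore gamma(1) = -4.4088 (to 4 decimal places).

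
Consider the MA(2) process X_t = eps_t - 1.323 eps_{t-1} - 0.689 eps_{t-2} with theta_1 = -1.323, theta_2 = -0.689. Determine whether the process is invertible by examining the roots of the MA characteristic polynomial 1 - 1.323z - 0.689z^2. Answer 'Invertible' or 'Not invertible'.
\text{Not invertible}

The MA(q) characteristic polynomial is P(z) = 1 - 1.323z - 0.689z^2.
Invertibility requires all roots to lie outside the unit circle, i.e. |z| > 1 for every root.
Set 1 + (-1.323) z + (-0.689) z^2 = 0, i.e. a z^2 + b z + c = 0 with a = -0.689, b = -1.323, c = 1.
Discriminant D = b^2 - 4ac = (-1.323)^2 - 4*(-0.689)*1 = 1.750329 - (-2.756) = 4.506329.
D >= 0, so the roots are real: z = (-b +/- sqrt(D)) / (2a) = (1.323 +/- 2.122812) / (-1.378).
  z_1 = (1.323 + 2.122812) / (-1.378) = -2.5006,   |z_1| = 2.5006.
  z_2 = (1.323 - 2.122812) / (-1.378) = 0.5804,   |z_2| = 0.5804.
Moduli of all roots: 2.5006, 0.5804.
All moduli strictly greater than 1? No.
Verdict: Not invertible.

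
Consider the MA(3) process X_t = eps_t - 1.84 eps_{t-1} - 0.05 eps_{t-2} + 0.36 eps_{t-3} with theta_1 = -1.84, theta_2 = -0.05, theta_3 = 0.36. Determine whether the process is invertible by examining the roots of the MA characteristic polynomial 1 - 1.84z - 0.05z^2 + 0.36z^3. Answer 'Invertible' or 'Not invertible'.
\text{Not invertible}

The MA(q) characteristic polynomial is P(z) = 1 - 1.84z - 0.05z^2 + 0.36z^3.
Invertibility requires all roots to lie outside the unit circle, i.e. |z| > 1 for every root.
Degree 3: look for a simple real root z0 first, then factor out (1 - z/z0) and solve the remaining quadratic.
Testing z0 = 2: P(2) = 1 + (-1.84)(2) + (-0.05)(2)^2 + (0.36)(2)^3
  = 1 + (-3.68) + (-0.2) + (2.88) = 0.  So z_0 = 2 is a root, |z_0| = 2.
Divide out the factor (1 - 0.5 z) = (1 - z/z0) (since 1/z0 = 0.5):
  P(z) = (1 - 0.5 z)(1 + (-1.34) z + (-0.72) z^2)
  [check: z-coef -1.34 - (0.5) = -1.84; z^2-coef -0.72 - (0.5)(-1.34) = -0.05; z^3-coef -(0.5)(-0.72) = 0.36.]
Remaining roots from the quadratic factor 1 + (-1.34) z + (-0.72) z^2:
  Set 1 + (-1.34) z + (-0.72) z^2 = 0, i.e. a z^2 + b z + c = 0 with a = -0.72, b = -1.34, c = 1.
  Discriminant D = b^2 - 4ac = (-1.34)^2 - 4*(-0.72)*1 = 1.7956 - (-2.88) = 4.6756.
  D >= 0, so the roots are real: z = (-b +/- sqrt(D)) / (2a) = (1.34 +/- 2.162314) / (-1.44).
    z_1 = (1.34 + 2.162314) / (-1.44) = -2.4322,   |z_1| = 2.4322.
    z_2 = (1.34 - 2.162314) / (-1.44) = 0.5711,   |z_2| = 0.5711.
Moduli of all roots: 2.0000, 2.4322, 0.5711.
All moduli strictly greater than 1? No.
Verdict: Not invertible.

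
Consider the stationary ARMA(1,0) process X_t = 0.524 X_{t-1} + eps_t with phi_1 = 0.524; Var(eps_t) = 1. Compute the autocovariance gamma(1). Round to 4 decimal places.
\gamma(1) = 0.7223

Multiply the model equation by X_{t-k} and take expectations. With theta_0 = psi_0 = 1 and psi_j the MA(infinity) weights, this gives
  gamma(k) - sum_i phi_i gamma(k-i) = c_k,
  c_k = sigma^2 * sum_{j=k..q} theta_j psi_{j-k}   (c_k = 0 for k > q),
using gamma(-m) = gamma(m).
Pure AR (q = 0): c_0 = sigma^2 = 1, c_k = 0 for k >= 1.
Equations for k = 0 and k = 1 (AR order 1):
  gamma(0) = phi_1 gamma(1) + c_0
  gamma(1) = phi_1 gamma(0) + c_1
Substituting the second into the first: gamma(0) (1 - phi_1^2) = c_0 + phi_1 c_1, so
  gamma(0) = c_0 / (1 - phi_1^2) = 1 / (1 - (0.524)^2) = 1 / 0.725424 = 1.378504.
  gamma(1) = phi_1 gamma(0) = (0.524)(1.378504) = 0.722336.
Therefore gamma(1) = 0.7223 (to 4 decimal places).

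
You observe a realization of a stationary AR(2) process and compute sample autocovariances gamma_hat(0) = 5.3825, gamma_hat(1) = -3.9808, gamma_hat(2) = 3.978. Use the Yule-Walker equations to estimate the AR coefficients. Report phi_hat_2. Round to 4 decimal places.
\hat\phi_{2} = 0.4240

The Yule-Walker equations for an AR(p) process read, in matrix form,
  Gamma_p phi = r_p,   with   (Gamma_p)_{ij} = gamma(|i - j|),
                       (r_p)_i = gamma(i),   i,j = 1..p.
Substitute the sample gammas (Toeplitz matrix and right-hand side of size 2):
  Gamma_p = [[5.3825, -3.9808], [-3.9808, 5.3825]]
  r_p     = [-3.9808, 3.978]
Written out:
  5.3825 phi_1 - 3.9808 phi_2 = -3.9808
  -3.9808 phi_1 + 5.3825 phi_2 = 3.978
Solve by Cramer's rule:
  det = gamma(0)^2 - gamma(1)^2 = (5.3825)^2 - (-3.9808)^2 = 28.97130625 - 15.84676864 = 13.12453761
  phi_hat_1 = [gamma(1) gamma(0) - gamma(1) gamma(2)] / det = [(-3.9808)(5.3825) - (-3.9808)(3.978)] / 13.12453761 = -5.5910336 / 13.12453761 = -0.426
  phi_hat_2 = [gamma(0) gamma(2) - gamma(1)^2] / det = [(5.3825)(3.978) - (-3.9808)^2] / 13.12453761 = 5.56481636 / 13.12453761 = 0.424
So phi_hat = [-0.4260, 0.4240].
Therefore phi_hat_2 = 0.4240.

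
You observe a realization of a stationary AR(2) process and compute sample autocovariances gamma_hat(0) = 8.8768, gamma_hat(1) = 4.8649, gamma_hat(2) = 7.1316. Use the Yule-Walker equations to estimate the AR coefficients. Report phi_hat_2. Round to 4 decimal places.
\hat\phi_{2} = 0.7190

The Yule-Walker equations for an AR(p) process read, in matrix form,
  Gamma_p phi = r_p,   with   (Gamma_p)_{ij} = gamma(|i - j|),
                       (r_p)_i = gamma(i),   i,j = 1..p.
Substitute the sample gammas (Toeplitz matrix and right-hand side of size 2):
  Gamma_p = [[8.8768, 4.8649], [4.8649, 8.8768]]
  r_p     = [4.8649, 7.1316]
Written out:
  8.8768 phi_1 + 4.8649 phi_2 = 4.8649
  4.8649 phi_1 + 8.8768 phi_2 = 7.1316
Solve by Cramer's rule:
  det = gamma(0)^2 - gamma(1)^2 = (8.8768)^2 - (4.8649)^2 = 78.79757824 - 23.66725201 = 55.13032623
  phi_hat_1 = [gamma(1) gamma(0) - gamma(1) gamma(2)] / det = [(4.8649)(8.8768) - (4.8649)(7.1316)] / 55.13032623 = 8.49022348 / 55.13032623 = 0.154
  phi_hat_2 = [gamma(0) gamma(2) - gamma(1)^2] / det = [(8.8768)(7.1316) - (4.8649)^2] / 55.13032623 = 39.63853487 / 55.13032623 = 0.719
So phi_hat = [0.1540, 0.7190].
Therefore phi_hat_2 = 0.7190.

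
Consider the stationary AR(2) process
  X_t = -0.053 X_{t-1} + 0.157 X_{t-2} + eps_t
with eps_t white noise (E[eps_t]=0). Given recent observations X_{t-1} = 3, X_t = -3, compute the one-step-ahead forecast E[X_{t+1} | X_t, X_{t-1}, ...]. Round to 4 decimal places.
E[X_{t+1} \mid \mathcal F_t] = 0.6300

For an AR(p) model X_t = c + sum_i phi_i X_{t-i} + eps_t, the
one-step-ahead conditional mean is
  E[X_{t+1} | X_t, ...] = c + sum_i phi_i X_{t+1-i}.
Substitute known values:
  E[X_{t+1} | ...] = (-0.053) * (-3) + (0.157) * (3)
                   = 0.6300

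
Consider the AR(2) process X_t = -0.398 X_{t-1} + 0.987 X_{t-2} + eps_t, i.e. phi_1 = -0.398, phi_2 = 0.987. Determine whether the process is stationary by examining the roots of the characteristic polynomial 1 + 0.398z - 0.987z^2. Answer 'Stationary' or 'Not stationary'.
\text{Not stationary}

The AR(p) characteristic polynomial is P(z) = 1 + 0.398z - 0.987z^2.
Stationarity requires all roots to lie outside the unit circle, i.e. |z| > 1 for every root.
Set 1 + (0.398) z + (-0.987) z^2 = 0, i.e. a z^2 + b z + c = 0 with a = -0.987, b = 0.398, c = 1.
Discriminant D = b^2 - 4ac = (0.398)^2 - 4*(-0.987)*1 = 0.158404 - (-3.948) = 4.106404.
D >= 0, so the roots are real: z = (-b +/- sqrt(D)) / (2a) = (-0.398 +/- 2.026426) / (-1.974).
  z_1 = (-0.398 + 2.026426) / (-1.974) = -0.8249,   |z_1| = 0.8249.
  z_2 = (-0.398 - 2.026426) / (-1.974) = 1.2282,   |z_2| = 1.2282.
Moduli of all roots: 0.8249, 1.2282.
All moduli strictly greater than 1? No.
Verdict: Not stationary.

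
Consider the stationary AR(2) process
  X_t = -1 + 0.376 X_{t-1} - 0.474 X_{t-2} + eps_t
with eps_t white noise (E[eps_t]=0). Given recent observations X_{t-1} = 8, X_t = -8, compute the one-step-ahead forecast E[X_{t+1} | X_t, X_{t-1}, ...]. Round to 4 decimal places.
E[X_{t+1} \mid \mathcal F_t] = -7.8000

For an AR(p) model X_t = c + sum_i phi_i X_{t-i} + eps_t, the
one-step-ahead conditional mean is
  E[X_{t+1} | X_t, ...] = c + sum_i phi_i X_{t+1-i}.
Substitute known values:
  E[X_{t+1} | ...] = -1 + (0.376) * (-8) + (-0.474) * (8)
                   = -7.8000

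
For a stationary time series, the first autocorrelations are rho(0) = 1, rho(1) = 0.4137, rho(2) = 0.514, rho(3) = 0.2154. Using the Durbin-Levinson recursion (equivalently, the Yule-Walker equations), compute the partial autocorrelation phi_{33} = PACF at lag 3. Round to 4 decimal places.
\phi_{33} = -0.1170

The PACF at lag k is phi_{kk}, the last component of the solution
to the Yule-Walker system G_k phi = r_k where
  (G_k)_{ij} = rho(|i - j|), (r_k)_i = rho(i), i,j = 1..k.
Equivalently, Durbin-Levinson gives phi_{kk} iteratively:
  phi_{11} = rho(1)
  phi_{kk} = [rho(k) - sum_{j=1..k-1} phi_{k-1,j} rho(k-j)]
            / [1 - sum_{j=1..k-1} phi_{k-1,j} rho(j)],
  phi_{k,j} = phi_{k-1,j} - phi_{kk} phi_{k-1,k-j},  j = 1..k-1.
Step k = 1:
  phi_11 = rho(1) = 0.4137.
Step k = 2:
  phi_22 = [rho(2) - phi_11 rho(1)] / [1 - phi_11 rho(1)] = [0.514 - (0.4137)(0.4137)] / [1 - (0.4137)(0.4137)]
         = 0.34285231 / 0.82885231 = 0.413647.
  Update: phi_21 = phi_11 - phi_22 phi_11 = 0.4137 - (0.413647)(0.4137) = 0.242574.
Step k = 3:
  phi_33 = [rho(3) - phi_21 rho(2) - phi_22 rho(1)] / [1 - phi_21 rho(1) - phi_22 rho(2)]
    numerator   = 0.2154 - (0.242574)(0.514) - (0.413647)(0.4137) = -0.08040893
    denominator = 1 - (0.242574)(0.4137) - (0.413647)(0.514) = 0.68703246
  phi_33 = -0.08040893 / 0.68703246 = -0.117.
Therefore phi_{33} = -0.1170.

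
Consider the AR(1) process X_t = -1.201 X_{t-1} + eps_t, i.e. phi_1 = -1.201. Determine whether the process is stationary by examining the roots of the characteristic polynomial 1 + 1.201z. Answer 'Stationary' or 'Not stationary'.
\text{Not stationary}

The AR(p) characteristic polynomial is P(z) = 1 + 1.201z.
Stationarity requires all roots to lie outside the unit circle, i.e. |z| > 1 for every root.
This is linear in z: 1 + (1.201) z = 0  =>  z = -1/(1.201) = -0.832639,  |z| = 0.832639.
Moduli of all roots: 0.8326.
All moduli strictly greater than 1? No.
Verdict: Not stationary.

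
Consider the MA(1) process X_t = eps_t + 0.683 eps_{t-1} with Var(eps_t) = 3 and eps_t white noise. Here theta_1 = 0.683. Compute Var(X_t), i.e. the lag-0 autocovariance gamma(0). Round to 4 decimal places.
\gamma(0) = 4.3995

For an MA(q) process X_t = eps_t + sum_i theta_i eps_{t-i} with
Var(eps_t) = sigma^2, the variance is
  gamma(0) = sigma^2 * (1 + sum_i theta_i^2).
  sum_i theta_i^2 = (0.683)^2 = 0.466489.
  gamma(0) = 3 * (1 + 0.466489) = 3 * 1.466489 = 4.399467, which rounds to 4.3995.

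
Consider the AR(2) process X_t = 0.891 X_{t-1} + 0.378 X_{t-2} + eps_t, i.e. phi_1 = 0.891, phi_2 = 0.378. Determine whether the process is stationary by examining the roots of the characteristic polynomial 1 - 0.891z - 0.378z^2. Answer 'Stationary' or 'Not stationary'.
\text{Not stationary}

The AR(p) characteristic polynomial is P(z) = 1 - 0.891z - 0.378z^2.
Stationarity requires all roots to lie outside the unit circle, i.e. |z| > 1 for every root.
Set 1 + (-0.891) z + (-0.378) z^2 = 0, i.e. a z^2 + b z + c = 0 with a = -0.378, b = -0.891, c = 1.
Discriminant D = b^2 - 4ac = (-0.891)^2 - 4*(-0.378)*1 = 0.793881 - (-1.512) = 2.305881.
D >= 0, so the roots are real: z = (-b +/- sqrt(D)) / (2a) = (0.891 +/- 1.518513) / (-0.756).
  z_1 = (0.891 + 1.518513) / (-0.756) = -3.1872,   |z_1| = 3.1872.
  z_2 = (0.891 - 1.518513) / (-0.756) = 0.83,   |z_2| = 0.83.
Moduli of all roots: 3.1872, 0.8300.
All moduli strictly greater than 1? No.
Verdict: Not stationary.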